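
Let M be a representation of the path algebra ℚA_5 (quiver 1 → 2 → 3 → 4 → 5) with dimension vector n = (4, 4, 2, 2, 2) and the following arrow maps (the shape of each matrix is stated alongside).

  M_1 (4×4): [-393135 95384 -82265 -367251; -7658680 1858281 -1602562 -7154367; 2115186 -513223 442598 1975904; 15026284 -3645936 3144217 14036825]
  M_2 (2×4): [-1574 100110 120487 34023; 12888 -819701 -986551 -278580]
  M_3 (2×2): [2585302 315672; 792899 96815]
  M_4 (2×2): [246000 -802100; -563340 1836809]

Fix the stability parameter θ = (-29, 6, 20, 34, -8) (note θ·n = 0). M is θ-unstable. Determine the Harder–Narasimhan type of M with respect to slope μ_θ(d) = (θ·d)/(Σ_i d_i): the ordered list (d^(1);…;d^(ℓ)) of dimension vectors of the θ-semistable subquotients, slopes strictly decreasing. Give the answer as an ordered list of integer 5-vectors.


Barcode: M ≅ I[1,2]^2, I[1,4], I[1,5], I[5,5]. HN layers by μ_θ (6 steps, strictly decreasing):
  μ^(1)=34; μ^(2)=20; μ^(3)=46/3; μ^(4)=6; μ^(5)=-8; μ^(6)=-29

((0, 0, 0, 1, 0); (0, 0, 1, 0, 0); (0, 0, 1, 1, 1); (0, 4, 0, 0, 0); (0, 0, 0, 0, 1); (4, 0, 0, 0, 0))


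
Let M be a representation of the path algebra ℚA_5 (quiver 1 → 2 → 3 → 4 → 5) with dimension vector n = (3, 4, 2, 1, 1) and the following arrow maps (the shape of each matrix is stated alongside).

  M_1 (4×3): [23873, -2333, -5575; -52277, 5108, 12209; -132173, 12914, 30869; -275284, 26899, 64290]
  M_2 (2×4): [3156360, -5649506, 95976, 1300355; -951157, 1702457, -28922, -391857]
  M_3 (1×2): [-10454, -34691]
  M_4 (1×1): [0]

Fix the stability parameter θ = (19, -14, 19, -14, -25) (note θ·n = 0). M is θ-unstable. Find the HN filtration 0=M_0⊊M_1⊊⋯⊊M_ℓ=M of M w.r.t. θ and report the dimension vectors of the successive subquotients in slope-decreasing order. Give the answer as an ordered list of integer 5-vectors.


Interval decomposition of M: I[1,1], I[1,2], I[1,3], I[2,2], I[2,4], I[5,5].
HN type (ℓ=4): μ^(1)=19; μ^(2)=5/2; μ^(3)=-14; μ^(4)=-25

((1, 0, 1, 0, 0); (2, 2, 1, 1, 0); (0, 2, 0, 0, 0); (0, 0, 0, 0, 1))


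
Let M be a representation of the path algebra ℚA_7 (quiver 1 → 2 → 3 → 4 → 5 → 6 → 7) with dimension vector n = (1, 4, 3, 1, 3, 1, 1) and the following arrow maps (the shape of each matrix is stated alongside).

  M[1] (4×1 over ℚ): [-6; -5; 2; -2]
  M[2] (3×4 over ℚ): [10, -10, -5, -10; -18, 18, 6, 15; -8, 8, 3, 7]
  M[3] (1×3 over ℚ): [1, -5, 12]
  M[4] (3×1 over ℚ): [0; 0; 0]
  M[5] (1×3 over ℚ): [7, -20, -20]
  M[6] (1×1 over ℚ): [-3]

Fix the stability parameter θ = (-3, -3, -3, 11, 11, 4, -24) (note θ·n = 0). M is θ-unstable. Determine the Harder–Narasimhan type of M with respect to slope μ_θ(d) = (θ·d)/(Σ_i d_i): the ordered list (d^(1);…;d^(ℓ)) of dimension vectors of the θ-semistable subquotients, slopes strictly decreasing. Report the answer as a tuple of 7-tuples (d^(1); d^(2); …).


Interval decomposition of M: I[1,2], I[2,2], I[2,3], I[2,4], I[3,3], I[5,5]^2, I[5,7].
HN type (ℓ=2): μ^(1)=11; μ^(2)=-3

((0, 0, 0, 1, 2, 0, 0); (1, 4, 3, 0, 1, 1, 1))


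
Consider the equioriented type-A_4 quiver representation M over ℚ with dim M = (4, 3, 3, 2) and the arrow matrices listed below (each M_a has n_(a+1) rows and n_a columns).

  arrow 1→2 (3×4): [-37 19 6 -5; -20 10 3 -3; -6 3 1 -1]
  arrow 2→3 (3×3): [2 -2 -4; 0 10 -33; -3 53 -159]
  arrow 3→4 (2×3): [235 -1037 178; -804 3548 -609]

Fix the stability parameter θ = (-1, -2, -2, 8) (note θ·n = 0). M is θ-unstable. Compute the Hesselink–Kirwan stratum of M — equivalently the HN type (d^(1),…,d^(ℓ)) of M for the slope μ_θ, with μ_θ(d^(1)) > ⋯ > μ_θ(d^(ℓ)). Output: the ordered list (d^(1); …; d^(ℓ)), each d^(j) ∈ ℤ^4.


Interval decomposition of M: I[1,1], I[1,2], I[1,4]^2, I[3,3].
HN type (ℓ=5): μ^(1)=8; μ^(2)=-1; μ^(3)=-3/2; μ^(4)=-5/3; μ^(5)=-2

((0, 0, 0, 2); (1, 0, 0, 0); (1, 1, 0, 0); (2, 2, 2, 0); (0, 0, 1, 0))


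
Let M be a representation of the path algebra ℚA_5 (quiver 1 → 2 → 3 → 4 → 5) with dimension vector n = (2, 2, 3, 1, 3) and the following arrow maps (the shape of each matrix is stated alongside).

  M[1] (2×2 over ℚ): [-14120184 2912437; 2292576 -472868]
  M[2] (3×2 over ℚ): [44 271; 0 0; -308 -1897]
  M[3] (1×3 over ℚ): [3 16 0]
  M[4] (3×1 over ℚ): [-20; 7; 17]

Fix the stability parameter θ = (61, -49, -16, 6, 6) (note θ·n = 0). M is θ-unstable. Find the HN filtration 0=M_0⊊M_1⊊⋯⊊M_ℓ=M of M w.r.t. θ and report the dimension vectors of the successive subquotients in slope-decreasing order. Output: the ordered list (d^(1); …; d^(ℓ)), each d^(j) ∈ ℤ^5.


Via rank(M_{q-1}∘⋯∘M_p): M ≅ I[1,1], I[1,2], I[2,5], I[3,3]^2, I[5,5]^2.
μ_θ-semistable layers: μ^(1)=61; μ^(2)=6; μ^(3)=-16; μ^(4)=-49

((1, 0, 0, 0, 0); (1, 1, 0, 1, 3); (0, 0, 3, 0, 0); (0, 1, 0, 0, 0))


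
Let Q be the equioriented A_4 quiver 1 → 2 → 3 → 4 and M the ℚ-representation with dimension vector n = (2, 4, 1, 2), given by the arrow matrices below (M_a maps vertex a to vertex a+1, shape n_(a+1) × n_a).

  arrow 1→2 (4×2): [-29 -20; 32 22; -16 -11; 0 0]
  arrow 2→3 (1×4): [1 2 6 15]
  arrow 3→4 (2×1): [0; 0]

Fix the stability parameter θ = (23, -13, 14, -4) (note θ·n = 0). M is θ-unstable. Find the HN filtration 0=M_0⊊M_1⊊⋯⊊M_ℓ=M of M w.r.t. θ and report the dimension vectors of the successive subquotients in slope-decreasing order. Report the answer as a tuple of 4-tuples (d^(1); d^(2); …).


Via rank(M_{q-1}∘⋯∘M_p): M ≅ I[1,2], I[1,3], I[2,2]^2, I[4,4]^2.
μ_θ-semistable layers: μ^(1)=14; μ^(2)=5; μ^(3)=-4; μ^(4)=-13

((0, 0, 1, 0); (2, 2, 0, 0); (0, 0, 0, 2); (0, 2, 0, 0))


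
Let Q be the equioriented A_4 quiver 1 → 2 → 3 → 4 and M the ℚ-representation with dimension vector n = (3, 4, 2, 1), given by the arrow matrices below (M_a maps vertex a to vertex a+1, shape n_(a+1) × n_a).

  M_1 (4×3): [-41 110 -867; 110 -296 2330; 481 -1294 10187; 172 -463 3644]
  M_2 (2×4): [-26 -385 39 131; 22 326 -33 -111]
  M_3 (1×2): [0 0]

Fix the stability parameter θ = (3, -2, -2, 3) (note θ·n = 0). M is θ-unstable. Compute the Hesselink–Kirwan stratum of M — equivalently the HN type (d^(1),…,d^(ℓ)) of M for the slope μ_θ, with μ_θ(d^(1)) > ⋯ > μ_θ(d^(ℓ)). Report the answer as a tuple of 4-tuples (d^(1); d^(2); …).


Interval decomposition of M: I[1,1], I[1,2], I[1,3], I[2,2], I[2,3], I[4,4].
HN type (ℓ=4): μ^(1)=3; μ^(2)=1/2; μ^(3)=-1/3; μ^(4)=-2

((1, 0, 0, 1); (1, 1, 0, 0); (1, 1, 1, 0); (0, 2, 1, 0))


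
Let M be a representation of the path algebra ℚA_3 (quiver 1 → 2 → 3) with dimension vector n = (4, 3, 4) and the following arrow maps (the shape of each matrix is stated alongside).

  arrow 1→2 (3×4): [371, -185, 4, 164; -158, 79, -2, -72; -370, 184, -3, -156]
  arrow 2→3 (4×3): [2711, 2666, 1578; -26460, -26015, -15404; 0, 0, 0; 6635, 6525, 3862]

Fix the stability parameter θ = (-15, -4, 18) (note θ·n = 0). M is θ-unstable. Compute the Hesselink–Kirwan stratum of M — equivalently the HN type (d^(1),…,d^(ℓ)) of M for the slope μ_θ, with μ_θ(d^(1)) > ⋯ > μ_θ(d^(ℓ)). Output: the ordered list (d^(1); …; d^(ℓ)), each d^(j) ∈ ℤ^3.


Barcode: M ≅ I[1,1], I[1,2], I[1,3]^2, I[3,3]^2. HN layers by μ_θ (3 steps, strictly decreasing):
  μ^(1)=18; μ^(2)=-4; μ^(3)=-15

((0, 0, 4); (0, 3, 0); (4, 0, 0))


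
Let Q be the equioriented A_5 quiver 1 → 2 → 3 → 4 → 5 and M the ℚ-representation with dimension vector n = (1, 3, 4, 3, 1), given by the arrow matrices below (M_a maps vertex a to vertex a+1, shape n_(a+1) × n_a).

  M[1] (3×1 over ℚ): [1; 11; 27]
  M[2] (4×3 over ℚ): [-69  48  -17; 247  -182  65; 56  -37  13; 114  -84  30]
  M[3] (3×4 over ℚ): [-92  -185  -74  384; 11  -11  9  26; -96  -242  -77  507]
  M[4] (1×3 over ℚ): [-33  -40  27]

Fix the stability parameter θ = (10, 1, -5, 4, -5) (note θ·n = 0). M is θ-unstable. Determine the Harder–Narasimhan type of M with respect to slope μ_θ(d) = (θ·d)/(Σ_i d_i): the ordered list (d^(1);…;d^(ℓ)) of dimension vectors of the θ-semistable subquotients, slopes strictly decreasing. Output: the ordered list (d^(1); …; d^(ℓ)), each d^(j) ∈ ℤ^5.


Barcode: M ≅ I[1,2], I[2,4], I[2,5], I[3,3], I[3,4]. HN layers by μ_θ (5 steps, strictly decreasing):
  μ^(1)=11/2; μ^(2)=4; μ^(3)=-1/2; μ^(4)=-2; μ^(5)=-5

((1, 1, 0, 0, 0); (0, 0, 0, 2, 0); (0, 0, 0, 1, 1); (0, 2, 2, 0, 0); (0, 0, 2, 0, 0))


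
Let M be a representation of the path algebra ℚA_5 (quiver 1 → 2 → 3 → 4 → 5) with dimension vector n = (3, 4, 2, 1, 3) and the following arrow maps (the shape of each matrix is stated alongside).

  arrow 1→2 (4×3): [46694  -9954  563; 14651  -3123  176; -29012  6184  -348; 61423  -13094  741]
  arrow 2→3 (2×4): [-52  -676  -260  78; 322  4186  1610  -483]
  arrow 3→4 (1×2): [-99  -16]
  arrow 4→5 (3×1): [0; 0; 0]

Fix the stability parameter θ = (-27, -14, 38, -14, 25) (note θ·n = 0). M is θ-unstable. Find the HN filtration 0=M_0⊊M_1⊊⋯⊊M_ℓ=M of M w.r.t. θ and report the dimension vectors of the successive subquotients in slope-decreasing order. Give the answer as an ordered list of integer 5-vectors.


Barcode: M ≅ I[1,2]^2, I[1,4], I[2,2], I[3,3], I[5,5]^3. HN layers by μ_θ (5 steps, strictly decreasing):
  μ^(1)=38; μ^(2)=25; μ^(3)=12; μ^(4)=-14; μ^(5)=-27

((0, 0, 1, 0, 0); (0, 0, 0, 0, 3); (0, 0, 1, 1, 0); (0, 4, 0, 0, 0); (3, 0, 0, 0, 0))


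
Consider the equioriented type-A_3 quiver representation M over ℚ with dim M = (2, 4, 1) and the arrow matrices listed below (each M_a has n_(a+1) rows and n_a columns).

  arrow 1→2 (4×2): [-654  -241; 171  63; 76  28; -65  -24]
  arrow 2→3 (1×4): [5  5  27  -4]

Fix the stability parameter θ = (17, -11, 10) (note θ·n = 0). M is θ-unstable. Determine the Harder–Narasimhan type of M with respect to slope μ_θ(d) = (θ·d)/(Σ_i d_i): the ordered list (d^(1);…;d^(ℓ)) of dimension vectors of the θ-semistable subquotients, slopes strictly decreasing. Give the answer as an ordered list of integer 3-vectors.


Interval decomposition of M: I[1,2], I[1,3], I[2,2]^2.
HN type (ℓ=3): μ^(1)=10; μ^(2)=3; μ^(3)=-11

((0, 0, 1); (2, 2, 0); (0, 2, 0))


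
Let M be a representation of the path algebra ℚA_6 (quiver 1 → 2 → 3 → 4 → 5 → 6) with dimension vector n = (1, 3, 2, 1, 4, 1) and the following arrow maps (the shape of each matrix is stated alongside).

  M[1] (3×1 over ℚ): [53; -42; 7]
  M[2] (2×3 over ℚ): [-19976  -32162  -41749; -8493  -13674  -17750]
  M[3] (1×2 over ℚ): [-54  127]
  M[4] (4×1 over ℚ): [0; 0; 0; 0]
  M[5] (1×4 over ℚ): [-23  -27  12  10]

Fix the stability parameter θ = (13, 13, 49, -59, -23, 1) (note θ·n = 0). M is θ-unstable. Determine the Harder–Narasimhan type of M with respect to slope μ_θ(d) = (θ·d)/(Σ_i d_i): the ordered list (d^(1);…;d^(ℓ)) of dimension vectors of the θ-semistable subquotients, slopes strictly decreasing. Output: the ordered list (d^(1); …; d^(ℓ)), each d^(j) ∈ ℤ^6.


Barcode: M ≅ I[1,4], I[2,2], I[2,3], I[5,5]^3, I[5,6]. HN layers by μ_θ (5 steps, strictly decreasing):
  μ^(1)=49; μ^(2)=13; μ^(3)=4; μ^(4)=1; μ^(5)=-23

((0, 0, 1, 0, 0, 0); (0, 2, 0, 0, 0, 0); (1, 1, 1, 1, 0, 0); (0, 0, 0, 0, 0, 1); (0, 0, 0, 0, 4, 0))


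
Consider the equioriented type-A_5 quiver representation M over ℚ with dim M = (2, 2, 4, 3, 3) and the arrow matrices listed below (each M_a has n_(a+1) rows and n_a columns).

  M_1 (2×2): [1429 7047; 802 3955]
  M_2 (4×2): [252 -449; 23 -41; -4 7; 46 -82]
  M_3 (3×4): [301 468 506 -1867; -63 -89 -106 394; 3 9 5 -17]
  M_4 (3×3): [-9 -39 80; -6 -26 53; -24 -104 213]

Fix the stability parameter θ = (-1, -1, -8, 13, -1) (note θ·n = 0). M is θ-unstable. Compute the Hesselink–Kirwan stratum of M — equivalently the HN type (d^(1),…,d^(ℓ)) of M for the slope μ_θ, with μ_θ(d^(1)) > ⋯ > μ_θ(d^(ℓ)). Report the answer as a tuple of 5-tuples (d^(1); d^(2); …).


Interval decomposition of M: I[1,4], I[1,5], I[3,3], I[3,5], I[5,5].
HN type (ℓ=5): μ^(1)=13; μ^(2)=6; μ^(3)=-1; μ^(4)=-10/3; μ^(5)=-8

((0, 0, 0, 1, 0); (0, 0, 0, 2, 2); (0, 0, 0, 0, 1); (2, 2, 2, 0, 0); (0, 0, 2, 0, 0))


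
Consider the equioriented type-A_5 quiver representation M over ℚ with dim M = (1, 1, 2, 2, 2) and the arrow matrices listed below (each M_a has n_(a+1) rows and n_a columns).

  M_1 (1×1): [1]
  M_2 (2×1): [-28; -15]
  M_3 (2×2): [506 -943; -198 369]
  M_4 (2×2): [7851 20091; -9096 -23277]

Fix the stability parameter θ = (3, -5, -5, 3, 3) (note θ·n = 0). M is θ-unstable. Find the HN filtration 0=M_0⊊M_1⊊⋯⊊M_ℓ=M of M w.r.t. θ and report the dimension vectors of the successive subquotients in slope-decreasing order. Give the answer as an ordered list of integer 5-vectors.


Interval decomposition of M: I[1,5], I[3,3], I[4,5].
HN type (ℓ=3): μ^(1)=3; μ^(2)=-7/3; μ^(3)=-5

((0, 0, 0, 2, 2); (1, 1, 1, 0, 0); (0, 0, 1, 0, 0))


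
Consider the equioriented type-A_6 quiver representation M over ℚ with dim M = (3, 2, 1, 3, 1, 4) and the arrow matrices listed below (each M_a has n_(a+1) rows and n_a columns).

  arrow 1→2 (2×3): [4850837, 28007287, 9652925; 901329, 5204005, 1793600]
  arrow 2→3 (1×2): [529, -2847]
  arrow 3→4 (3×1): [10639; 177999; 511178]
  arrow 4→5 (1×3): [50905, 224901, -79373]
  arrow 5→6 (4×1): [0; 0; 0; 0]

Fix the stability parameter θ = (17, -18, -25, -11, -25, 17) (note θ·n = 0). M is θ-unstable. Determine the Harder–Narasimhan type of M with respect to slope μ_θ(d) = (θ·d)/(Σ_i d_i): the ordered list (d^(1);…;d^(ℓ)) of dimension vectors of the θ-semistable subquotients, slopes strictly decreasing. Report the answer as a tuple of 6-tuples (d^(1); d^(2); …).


Via rank(M_{q-1}∘⋯∘M_p): M ≅ I[1,1], I[1,2], I[1,4], I[4,4], I[4,5], I[6,6]^4.
μ_θ-semistable layers: μ^(1)=17; μ^(2)=-1/2; μ^(3)=-37/4; μ^(4)=-11; μ^(5)=-18

((1, 0, 0, 0, 0, 4); (1, 1, 0, 0, 0, 0); (1, 1, 1, 1, 0, 0); (0, 0, 0, 1, 0, 0); (0, 0, 0, 1, 1, 0))


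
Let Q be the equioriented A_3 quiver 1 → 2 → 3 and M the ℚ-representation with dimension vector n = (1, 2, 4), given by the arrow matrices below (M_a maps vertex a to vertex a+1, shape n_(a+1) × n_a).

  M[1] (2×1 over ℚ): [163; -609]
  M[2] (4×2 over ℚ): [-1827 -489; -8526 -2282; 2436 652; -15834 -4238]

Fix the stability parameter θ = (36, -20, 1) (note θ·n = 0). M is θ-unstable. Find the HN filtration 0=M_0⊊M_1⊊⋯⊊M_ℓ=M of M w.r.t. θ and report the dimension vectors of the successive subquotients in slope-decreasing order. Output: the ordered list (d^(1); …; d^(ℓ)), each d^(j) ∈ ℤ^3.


Barcode: M ≅ I[1,2], I[2,3], I[3,3]^3. HN layers by μ_θ (3 steps, strictly decreasing):
  μ^(1)=8; μ^(2)=1; μ^(3)=-20

((1, 1, 0); (0, 0, 4); (0, 1, 0))


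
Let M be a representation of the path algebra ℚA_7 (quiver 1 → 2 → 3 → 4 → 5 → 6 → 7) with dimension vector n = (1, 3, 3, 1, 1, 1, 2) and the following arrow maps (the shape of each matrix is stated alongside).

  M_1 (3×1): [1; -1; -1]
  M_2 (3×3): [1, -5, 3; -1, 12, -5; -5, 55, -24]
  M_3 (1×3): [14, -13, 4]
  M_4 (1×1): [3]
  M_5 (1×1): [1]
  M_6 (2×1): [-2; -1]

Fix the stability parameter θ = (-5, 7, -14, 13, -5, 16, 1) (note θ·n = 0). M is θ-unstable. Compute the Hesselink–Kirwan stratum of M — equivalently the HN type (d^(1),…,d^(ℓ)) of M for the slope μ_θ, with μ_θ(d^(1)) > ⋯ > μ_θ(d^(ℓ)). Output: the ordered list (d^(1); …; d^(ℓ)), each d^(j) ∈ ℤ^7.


Interval decomposition of M: I[1,7], I[2,3]^2, I[7,7].
HN type (ℓ=5): μ^(1)=17/2; μ^(2)=4; μ^(3)=1; μ^(4)=-7/2; μ^(5)=-5

((0, 0, 0, 0, 0, 1, 1); (0, 0, 0, 1, 1, 0, 0); (0, 0, 0, 0, 0, 0, 1); (0, 3, 3, 0, 0, 0, 0); (1, 0, 0, 0, 0, 0, 0))


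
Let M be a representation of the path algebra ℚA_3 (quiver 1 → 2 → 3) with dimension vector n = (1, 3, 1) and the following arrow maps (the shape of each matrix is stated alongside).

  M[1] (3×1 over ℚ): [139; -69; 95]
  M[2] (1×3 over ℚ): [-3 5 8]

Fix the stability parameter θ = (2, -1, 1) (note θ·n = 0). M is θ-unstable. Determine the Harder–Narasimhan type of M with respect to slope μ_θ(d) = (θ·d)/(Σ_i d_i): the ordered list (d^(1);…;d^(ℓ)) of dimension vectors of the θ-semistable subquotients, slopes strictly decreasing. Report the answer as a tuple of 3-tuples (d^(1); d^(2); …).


Interval decomposition of M: I[1,3], I[2,2]^2.
HN type (ℓ=3): μ^(1)=1; μ^(2)=1/2; μ^(3)=-1

((0, 0, 1); (1, 1, 0); (0, 2, 0))


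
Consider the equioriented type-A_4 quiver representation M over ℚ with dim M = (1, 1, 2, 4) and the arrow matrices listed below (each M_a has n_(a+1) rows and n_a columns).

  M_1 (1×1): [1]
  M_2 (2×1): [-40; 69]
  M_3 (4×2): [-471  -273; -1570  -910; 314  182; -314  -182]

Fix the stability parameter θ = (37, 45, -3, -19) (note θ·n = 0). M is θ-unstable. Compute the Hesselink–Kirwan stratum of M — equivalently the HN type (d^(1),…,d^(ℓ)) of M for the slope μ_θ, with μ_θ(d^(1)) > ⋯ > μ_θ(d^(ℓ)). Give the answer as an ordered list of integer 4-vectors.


Barcode: M ≅ I[1,4], I[3,3], I[4,4]^3. HN layers by μ_θ (3 steps, strictly decreasing):
  μ^(1)=15; μ^(2)=-3; μ^(3)=-19

((1, 1, 1, 1); (0, 0, 1, 0); (0, 0, 0, 3))


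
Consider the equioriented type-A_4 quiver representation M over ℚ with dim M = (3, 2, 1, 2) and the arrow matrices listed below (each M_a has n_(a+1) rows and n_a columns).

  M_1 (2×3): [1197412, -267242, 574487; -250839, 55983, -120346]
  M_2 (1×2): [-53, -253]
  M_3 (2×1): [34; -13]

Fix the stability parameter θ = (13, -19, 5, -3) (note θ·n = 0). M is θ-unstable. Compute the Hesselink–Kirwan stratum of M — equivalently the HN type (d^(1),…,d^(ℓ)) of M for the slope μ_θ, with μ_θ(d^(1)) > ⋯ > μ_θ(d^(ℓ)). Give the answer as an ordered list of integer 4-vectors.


Via rank(M_{q-1}∘⋯∘M_p): M ≅ I[1,1], I[1,2], I[1,4], I[4,4].
μ_θ-semistable layers: μ^(1)=13; μ^(2)=1; μ^(3)=-3

((1, 0, 0, 0); (0, 0, 1, 1); (2, 2, 0, 1))


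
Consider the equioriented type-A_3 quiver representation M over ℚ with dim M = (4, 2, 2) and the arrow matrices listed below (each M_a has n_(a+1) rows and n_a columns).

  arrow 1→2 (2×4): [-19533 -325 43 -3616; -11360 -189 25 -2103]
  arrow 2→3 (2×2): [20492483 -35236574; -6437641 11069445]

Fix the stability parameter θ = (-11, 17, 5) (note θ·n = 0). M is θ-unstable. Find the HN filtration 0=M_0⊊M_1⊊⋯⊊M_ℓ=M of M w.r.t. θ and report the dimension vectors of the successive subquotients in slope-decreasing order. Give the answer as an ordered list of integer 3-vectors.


Barcode: M ≅ I[1,1]^2, I[1,3]^2. HN layers by μ_θ (2 steps, strictly decreasing):
  μ^(1)=11; μ^(2)=-11

((0, 2, 2); (4, 0, 0))


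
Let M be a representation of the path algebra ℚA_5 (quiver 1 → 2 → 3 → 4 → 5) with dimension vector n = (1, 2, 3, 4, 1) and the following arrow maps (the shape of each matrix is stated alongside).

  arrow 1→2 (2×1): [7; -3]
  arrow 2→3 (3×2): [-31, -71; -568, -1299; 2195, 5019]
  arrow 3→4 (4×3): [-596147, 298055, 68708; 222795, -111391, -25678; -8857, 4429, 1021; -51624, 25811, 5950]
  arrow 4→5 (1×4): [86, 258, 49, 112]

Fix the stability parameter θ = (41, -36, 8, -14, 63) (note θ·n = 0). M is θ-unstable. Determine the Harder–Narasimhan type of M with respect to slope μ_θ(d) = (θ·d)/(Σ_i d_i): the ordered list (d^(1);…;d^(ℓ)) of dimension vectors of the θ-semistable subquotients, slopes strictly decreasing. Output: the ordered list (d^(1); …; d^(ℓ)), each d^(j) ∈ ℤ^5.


Via rank(M_{q-1}∘⋯∘M_p): M ≅ I[1,5], I[2,4], I[3,4], I[4,4].
μ_θ-semistable layers: μ^(1)=63; μ^(2)=-1/4; μ^(3)=-3; μ^(4)=-14; μ^(5)=-36

((0, 0, 0, 0, 1); (1, 1, 1, 1, 0); (0, 0, 2, 2, 0); (0, 0, 0, 1, 0); (0, 1, 0, 0, 0))


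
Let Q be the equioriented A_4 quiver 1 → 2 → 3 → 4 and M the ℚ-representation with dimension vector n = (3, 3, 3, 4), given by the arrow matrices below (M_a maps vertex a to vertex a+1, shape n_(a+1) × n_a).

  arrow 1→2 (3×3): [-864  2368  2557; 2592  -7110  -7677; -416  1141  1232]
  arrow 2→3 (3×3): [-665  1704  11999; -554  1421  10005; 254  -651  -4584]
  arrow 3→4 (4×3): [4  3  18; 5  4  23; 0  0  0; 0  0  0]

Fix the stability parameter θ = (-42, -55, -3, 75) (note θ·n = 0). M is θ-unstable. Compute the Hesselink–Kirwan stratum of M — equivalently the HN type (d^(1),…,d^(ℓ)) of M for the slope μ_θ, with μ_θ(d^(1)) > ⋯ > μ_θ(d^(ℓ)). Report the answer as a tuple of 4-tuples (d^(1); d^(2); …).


Barcode: M ≅ I[1,1], I[1,4]^2, I[2,3], I[4,4]^2. HN layers by μ_θ (5 steps, strictly decreasing):
  μ^(1)=75; μ^(2)=-3; μ^(3)=-42; μ^(4)=-97/2; μ^(5)=-55

((0, 0, 0, 4); (0, 0, 3, 0); (1, 0, 0, 0); (2, 2, 0, 0); (0, 1, 0, 0))


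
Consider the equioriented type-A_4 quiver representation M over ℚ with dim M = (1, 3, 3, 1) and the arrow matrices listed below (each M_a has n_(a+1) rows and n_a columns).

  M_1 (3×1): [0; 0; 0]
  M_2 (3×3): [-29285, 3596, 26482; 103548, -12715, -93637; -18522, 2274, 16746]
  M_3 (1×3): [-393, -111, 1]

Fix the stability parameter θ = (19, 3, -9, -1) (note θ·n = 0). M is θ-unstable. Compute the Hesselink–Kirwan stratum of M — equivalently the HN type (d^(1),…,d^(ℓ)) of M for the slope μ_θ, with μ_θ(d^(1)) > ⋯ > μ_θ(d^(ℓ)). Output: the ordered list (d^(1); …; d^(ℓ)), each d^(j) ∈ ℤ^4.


Barcode: M ≅ I[1,1], I[2,2], I[2,3], I[2,4], I[3,3]. HN layers by μ_θ (5 steps, strictly decreasing):
  μ^(1)=19; μ^(2)=3; μ^(3)=-1; μ^(4)=-3; μ^(5)=-9

((1, 0, 0, 0); (0, 1, 0, 0); (0, 0, 0, 1); (0, 2, 2, 0); (0, 0, 1, 0))


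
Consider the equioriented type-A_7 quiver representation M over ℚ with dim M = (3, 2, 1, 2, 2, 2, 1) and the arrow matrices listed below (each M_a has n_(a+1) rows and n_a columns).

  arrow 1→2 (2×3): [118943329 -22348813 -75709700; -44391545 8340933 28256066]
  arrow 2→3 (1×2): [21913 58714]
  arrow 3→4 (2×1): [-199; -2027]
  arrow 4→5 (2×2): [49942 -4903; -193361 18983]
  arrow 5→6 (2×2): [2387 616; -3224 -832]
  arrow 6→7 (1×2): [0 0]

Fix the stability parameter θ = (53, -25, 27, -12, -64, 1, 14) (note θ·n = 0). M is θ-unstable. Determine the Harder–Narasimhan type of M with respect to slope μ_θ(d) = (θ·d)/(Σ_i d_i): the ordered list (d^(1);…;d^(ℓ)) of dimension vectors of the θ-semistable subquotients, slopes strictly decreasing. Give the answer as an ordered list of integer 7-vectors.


Interval decomposition of M: I[1,1], I[1,2], I[1,6], I[4,5], I[6,6], I[7,7].
HN type (ℓ=5): μ^(1)=53; μ^(2)=14; μ^(3)=1; μ^(4)=-21/5; μ^(5)=-38

((1, 0, 0, 0, 0, 0, 0); (1, 1, 0, 0, 0, 0, 1); (0, 0, 0, 0, 0, 2, 0); (1, 1, 1, 1, 1, 0, 0); (0, 0, 0, 1, 1, 0, 0))


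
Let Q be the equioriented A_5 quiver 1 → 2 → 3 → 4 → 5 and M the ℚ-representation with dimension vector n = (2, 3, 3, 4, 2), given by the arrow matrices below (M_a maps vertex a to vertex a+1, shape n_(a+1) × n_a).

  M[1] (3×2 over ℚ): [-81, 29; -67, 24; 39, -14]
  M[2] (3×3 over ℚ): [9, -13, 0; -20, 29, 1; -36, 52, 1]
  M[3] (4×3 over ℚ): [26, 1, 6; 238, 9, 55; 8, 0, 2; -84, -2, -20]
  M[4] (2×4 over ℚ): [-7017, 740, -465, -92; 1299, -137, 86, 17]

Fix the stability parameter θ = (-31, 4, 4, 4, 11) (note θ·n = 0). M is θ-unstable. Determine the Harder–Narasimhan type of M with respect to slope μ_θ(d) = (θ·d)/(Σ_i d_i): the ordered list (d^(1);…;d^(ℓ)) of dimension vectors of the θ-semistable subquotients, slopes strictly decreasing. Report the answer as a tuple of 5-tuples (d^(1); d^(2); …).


Barcode: M ≅ I[1,3], I[1,5], I[2,5], I[4,4]^2. HN layers by μ_θ (3 steps, strictly decreasing):
  μ^(1)=11; μ^(2)=4; μ^(3)=-31

((0, 0, 0, 0, 2); (0, 3, 3, 4, 0); (2, 0, 0, 0, 0))


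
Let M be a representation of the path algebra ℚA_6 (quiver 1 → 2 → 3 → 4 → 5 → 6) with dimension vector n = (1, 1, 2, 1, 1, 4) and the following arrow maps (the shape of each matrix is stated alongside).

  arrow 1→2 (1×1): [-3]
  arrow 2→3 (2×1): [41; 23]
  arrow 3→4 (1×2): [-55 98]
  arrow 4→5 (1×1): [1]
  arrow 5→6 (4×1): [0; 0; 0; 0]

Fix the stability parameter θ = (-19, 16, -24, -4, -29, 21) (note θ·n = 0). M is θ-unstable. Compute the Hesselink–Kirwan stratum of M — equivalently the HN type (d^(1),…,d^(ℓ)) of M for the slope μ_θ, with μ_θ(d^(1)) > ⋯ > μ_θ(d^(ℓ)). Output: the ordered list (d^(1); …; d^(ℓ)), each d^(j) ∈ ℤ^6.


Interval decomposition of M: I[1,5], I[3,3], I[6,6]^4.
HN type (ℓ=4): μ^(1)=21; μ^(2)=-41/4; μ^(3)=-19; μ^(4)=-24

((0, 0, 0, 0, 0, 4); (0, 1, 1, 1, 1, 0); (1, 0, 0, 0, 0, 0); (0, 0, 1, 0, 0, 0))


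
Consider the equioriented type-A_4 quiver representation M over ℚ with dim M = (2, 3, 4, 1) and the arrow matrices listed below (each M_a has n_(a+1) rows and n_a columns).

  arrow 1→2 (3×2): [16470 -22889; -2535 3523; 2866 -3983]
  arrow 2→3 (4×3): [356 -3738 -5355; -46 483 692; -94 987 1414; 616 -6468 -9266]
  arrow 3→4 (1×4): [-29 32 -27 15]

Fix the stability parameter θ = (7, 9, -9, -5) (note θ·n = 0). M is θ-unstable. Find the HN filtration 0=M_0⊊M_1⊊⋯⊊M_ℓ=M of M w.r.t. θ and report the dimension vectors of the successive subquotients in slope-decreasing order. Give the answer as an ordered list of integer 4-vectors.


Via rank(M_{q-1}∘⋯∘M_p): M ≅ I[1,3], I[1,4], I[2,2], I[3,3]^2.
μ_θ-semistable layers: μ^(1)=9; μ^(2)=7/3; μ^(3)=1/2; μ^(4)=-9

((0, 1, 0, 0); (1, 1, 1, 0); (1, 1, 1, 1); (0, 0, 2, 0))


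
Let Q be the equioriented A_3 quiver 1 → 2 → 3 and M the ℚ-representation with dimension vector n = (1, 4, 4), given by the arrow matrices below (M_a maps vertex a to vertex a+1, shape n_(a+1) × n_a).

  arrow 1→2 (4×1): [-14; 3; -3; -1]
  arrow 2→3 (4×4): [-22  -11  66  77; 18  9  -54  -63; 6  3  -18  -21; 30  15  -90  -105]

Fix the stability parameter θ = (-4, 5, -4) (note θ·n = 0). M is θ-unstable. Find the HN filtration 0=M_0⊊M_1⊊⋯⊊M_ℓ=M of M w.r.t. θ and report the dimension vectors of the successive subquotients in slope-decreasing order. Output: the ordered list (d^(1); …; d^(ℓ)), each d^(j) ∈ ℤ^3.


Barcode: M ≅ I[1,2], I[2,2]^2, I[2,3], I[3,3]^3. HN layers by μ_θ (3 steps, strictly decreasing):
  μ^(1)=5; μ^(2)=1/2; μ^(3)=-4

((0, 3, 0); (0, 1, 1); (1, 0, 3))


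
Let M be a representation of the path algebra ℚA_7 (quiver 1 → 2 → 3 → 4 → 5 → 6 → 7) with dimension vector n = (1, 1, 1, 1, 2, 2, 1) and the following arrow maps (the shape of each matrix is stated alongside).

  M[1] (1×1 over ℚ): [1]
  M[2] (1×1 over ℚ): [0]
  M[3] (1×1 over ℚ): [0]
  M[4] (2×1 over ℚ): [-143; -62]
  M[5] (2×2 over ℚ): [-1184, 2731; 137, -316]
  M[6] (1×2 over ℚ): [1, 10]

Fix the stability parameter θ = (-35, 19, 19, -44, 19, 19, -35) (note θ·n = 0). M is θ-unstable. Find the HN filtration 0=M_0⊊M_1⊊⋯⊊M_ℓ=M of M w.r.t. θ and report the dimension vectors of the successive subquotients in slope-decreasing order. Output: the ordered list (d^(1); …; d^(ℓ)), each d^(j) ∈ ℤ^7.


Barcode: M ≅ I[1,2], I[3,3], I[4,6], I[5,7]. HN layers by μ_θ (4 steps, strictly decreasing):
  μ^(1)=19; μ^(2)=1; μ^(3)=-35; μ^(4)=-44

((0, 1, 1, 0, 1, 1, 0); (0, 0, 0, 0, 1, 1, 1); (1, 0, 0, 0, 0, 0, 0); (0, 0, 0, 1, 0, 0, 0))


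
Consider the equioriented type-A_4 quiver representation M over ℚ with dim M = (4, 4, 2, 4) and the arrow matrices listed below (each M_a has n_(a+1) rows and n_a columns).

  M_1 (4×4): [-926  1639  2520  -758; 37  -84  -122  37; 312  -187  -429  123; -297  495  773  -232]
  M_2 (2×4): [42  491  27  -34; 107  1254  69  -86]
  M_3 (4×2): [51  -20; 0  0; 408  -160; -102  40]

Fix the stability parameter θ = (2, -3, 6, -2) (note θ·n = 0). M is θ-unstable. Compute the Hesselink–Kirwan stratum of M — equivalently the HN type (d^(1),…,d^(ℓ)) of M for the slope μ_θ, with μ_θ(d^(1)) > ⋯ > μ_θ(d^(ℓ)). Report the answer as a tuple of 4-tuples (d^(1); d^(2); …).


Interval decomposition of M: I[1,2]^2, I[1,3], I[1,4], I[4,4]^3.
HN type (ℓ=4): μ^(1)=6; μ^(2)=2; μ^(3)=-1/2; μ^(4)=-2

((0, 0, 1, 0); (0, 0, 1, 1); (4, 4, 0, 0); (0, 0, 0, 3))


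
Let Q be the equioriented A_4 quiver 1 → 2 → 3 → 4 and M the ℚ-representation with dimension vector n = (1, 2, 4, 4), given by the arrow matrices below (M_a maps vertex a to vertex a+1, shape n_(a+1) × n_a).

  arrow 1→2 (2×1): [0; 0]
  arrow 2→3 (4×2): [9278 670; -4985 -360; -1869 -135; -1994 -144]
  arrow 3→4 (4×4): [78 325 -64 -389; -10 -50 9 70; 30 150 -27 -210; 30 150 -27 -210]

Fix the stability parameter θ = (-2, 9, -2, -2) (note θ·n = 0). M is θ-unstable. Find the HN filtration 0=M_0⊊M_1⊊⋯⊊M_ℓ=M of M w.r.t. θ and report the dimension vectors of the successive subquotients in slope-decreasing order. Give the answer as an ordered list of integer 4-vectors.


Barcode: M ≅ I[1,1], I[2,4]^2, I[3,3]^2, I[4,4]^2. HN layers by μ_θ (2 steps, strictly decreasing):
  μ^(1)=5/3; μ^(2)=-2

((0, 2, 2, 2); (1, 0, 2, 2))


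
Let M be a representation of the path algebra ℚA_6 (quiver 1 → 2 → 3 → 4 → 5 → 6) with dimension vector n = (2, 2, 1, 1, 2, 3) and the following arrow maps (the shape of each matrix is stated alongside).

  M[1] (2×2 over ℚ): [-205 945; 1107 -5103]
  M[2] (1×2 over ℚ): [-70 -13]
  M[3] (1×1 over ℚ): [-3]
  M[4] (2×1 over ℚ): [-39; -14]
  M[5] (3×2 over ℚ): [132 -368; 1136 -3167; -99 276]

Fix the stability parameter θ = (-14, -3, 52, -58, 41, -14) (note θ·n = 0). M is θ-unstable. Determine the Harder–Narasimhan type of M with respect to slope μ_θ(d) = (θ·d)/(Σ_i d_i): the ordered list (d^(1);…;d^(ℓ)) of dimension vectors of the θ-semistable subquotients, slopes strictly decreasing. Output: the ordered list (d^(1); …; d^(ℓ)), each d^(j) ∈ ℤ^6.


Interval decomposition of M: I[1,1], I[1,6], I[2,2], I[5,6], I[6,6].
HN type (ℓ=3): μ^(1)=27/2; μ^(2)=-3; μ^(3)=-14

((0, 0, 0, 0, 2, 2); (0, 2, 1, 1, 0, 0); (2, 0, 0, 0, 0, 1))


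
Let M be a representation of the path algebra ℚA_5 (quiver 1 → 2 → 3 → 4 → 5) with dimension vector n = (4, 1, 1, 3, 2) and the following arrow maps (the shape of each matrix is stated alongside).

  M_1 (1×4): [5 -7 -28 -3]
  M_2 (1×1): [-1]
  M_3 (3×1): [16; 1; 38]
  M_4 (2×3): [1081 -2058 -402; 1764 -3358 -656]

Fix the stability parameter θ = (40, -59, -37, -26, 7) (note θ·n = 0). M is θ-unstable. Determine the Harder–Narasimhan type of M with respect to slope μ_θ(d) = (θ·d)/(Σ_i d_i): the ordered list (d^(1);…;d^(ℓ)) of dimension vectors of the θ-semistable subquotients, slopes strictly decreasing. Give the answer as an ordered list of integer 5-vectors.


Interval decomposition of M: I[1,1]^3, I[1,5], I[4,4], I[4,5].
HN type (ℓ=4): μ^(1)=40; μ^(2)=7; μ^(3)=-41/2; μ^(4)=-26

((3, 0, 0, 0, 0); (0, 0, 0, 0, 2); (1, 1, 1, 1, 0); (0, 0, 0, 2, 0))


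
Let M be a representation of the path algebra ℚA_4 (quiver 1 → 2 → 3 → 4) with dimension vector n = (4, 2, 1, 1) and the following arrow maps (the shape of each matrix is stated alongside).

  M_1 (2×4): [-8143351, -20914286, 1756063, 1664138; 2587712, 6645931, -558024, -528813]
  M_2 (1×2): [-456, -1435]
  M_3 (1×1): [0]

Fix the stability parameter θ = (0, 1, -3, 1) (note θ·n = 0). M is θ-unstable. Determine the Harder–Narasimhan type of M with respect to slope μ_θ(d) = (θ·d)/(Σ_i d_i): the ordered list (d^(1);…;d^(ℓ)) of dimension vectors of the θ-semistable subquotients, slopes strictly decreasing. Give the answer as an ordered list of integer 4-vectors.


Barcode: M ≅ I[1,1]^2, I[1,2], I[1,3], I[4,4]. HN layers by μ_θ (3 steps, strictly decreasing):
  μ^(1)=1; μ^(2)=0; μ^(3)=-2/3

((0, 1, 0, 1); (3, 0, 0, 0); (1, 1, 1, 0))


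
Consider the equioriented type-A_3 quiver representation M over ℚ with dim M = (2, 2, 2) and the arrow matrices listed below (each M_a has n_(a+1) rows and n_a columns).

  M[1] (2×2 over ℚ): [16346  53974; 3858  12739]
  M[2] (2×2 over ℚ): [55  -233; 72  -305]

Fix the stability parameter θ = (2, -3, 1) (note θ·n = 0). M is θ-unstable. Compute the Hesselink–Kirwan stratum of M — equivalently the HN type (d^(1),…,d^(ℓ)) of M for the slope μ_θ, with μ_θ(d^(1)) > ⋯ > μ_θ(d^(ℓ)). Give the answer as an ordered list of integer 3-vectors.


Interval decomposition of M: I[1,3]^2.
HN type (ℓ=2): μ^(1)=1; μ^(2)=-1/2

((0, 0, 2); (2, 2, 0))


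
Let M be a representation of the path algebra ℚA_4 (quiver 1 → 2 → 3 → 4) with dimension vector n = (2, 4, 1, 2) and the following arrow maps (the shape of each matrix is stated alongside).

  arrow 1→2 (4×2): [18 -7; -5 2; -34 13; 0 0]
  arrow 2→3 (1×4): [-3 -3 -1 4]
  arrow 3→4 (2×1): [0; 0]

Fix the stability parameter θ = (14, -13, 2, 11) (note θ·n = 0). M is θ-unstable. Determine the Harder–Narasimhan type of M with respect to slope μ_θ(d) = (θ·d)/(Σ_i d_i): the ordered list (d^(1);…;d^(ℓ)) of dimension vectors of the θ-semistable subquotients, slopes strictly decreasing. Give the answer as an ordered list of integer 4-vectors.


Barcode: M ≅ I[1,2], I[1,3], I[2,2]^2, I[4,4]^2. HN layers by μ_θ (4 steps, strictly decreasing):
  μ^(1)=11; μ^(2)=2; μ^(3)=1/2; μ^(4)=-13

((0, 0, 0, 2); (0, 0, 1, 0); (2, 2, 0, 0); (0, 2, 0, 0))


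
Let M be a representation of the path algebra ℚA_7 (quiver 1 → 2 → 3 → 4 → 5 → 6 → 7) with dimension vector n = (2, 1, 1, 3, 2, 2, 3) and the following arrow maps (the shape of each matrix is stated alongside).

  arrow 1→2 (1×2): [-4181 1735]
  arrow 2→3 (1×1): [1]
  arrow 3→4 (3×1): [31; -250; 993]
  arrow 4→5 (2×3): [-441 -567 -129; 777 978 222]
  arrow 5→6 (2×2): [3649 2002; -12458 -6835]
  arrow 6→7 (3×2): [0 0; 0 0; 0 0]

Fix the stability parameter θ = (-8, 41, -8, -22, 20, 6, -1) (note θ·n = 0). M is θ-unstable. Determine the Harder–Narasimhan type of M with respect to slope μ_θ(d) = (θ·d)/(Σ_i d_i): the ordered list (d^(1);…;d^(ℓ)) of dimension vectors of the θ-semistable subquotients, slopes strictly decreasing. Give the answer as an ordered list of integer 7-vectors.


Barcode: M ≅ I[1,1], I[1,6], I[4,4], I[4,6], I[7,7]^3. HN layers by μ_θ (5 steps, strictly decreasing):
  μ^(1)=13; μ^(2)=11/3; μ^(3)=-1; μ^(4)=-8; μ^(5)=-22

((0, 0, 0, 0, 2, 2, 0); (0, 1, 1, 1, 0, 0, 0); (0, 0, 0, 0, 0, 0, 3); (2, 0, 0, 0, 0, 0, 0); (0, 0, 0, 2, 0, 0, 0))


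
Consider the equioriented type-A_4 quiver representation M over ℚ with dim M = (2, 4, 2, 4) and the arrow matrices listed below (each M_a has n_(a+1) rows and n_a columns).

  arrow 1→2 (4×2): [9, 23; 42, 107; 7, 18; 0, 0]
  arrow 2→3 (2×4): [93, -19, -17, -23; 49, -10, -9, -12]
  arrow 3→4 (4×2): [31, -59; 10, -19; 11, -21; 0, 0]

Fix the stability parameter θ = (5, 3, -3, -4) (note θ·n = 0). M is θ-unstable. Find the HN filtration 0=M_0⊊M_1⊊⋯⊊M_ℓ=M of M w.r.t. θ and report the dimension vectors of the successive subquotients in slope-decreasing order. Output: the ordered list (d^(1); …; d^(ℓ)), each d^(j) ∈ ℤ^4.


Interval decomposition of M: I[1,2], I[1,4], I[2,2], I[2,4], I[4,4]^2.
HN type (ℓ=5): μ^(1)=4; μ^(2)=3; μ^(3)=1/4; μ^(4)=-4/3; μ^(5)=-4

((1, 1, 0, 0); (0, 1, 0, 0); (1, 1, 1, 1); (0, 1, 1, 1); (0, 0, 0, 2))


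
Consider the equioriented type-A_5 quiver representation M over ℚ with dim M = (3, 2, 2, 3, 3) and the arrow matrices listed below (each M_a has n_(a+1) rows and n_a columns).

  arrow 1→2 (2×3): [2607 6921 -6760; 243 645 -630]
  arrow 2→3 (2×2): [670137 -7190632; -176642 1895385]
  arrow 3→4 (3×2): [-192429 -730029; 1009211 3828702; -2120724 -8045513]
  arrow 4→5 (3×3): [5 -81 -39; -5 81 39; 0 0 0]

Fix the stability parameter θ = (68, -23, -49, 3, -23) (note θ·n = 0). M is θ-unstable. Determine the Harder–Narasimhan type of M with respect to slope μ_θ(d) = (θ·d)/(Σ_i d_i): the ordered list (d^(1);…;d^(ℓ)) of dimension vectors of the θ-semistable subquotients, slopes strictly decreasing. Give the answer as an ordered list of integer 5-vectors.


Interval decomposition of M: I[1,1], I[1,4]^2, I[4,5], I[5,5]^2.
HN type (ℓ=5): μ^(1)=68; μ^(2)=3; μ^(3)=-4/3; μ^(4)=-10; μ^(5)=-23

((1, 0, 0, 0, 0); (0, 0, 0, 2, 0); (2, 2, 2, 0, 0); (0, 0, 0, 1, 1); (0, 0, 0, 0, 2))


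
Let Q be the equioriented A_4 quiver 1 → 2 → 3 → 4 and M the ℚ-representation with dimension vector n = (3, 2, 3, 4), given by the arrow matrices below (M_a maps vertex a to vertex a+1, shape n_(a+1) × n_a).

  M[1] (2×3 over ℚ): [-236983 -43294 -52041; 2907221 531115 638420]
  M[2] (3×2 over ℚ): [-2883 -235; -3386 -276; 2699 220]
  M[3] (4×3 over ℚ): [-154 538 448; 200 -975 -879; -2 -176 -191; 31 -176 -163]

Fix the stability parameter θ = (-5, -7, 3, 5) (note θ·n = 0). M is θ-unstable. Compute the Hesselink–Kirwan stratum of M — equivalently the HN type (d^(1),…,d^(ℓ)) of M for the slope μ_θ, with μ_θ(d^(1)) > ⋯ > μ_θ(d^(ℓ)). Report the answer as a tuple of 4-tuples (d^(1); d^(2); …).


Via rank(M_{q-1}∘⋯∘M_p): M ≅ I[1,1], I[1,4]^2, I[3,4], I[4,4].
μ_θ-semistable layers: μ^(1)=5; μ^(2)=3; μ^(3)=-5; μ^(4)=-6

((0, 0, 0, 4); (0, 0, 3, 0); (1, 0, 0, 0); (2, 2, 0, 0))


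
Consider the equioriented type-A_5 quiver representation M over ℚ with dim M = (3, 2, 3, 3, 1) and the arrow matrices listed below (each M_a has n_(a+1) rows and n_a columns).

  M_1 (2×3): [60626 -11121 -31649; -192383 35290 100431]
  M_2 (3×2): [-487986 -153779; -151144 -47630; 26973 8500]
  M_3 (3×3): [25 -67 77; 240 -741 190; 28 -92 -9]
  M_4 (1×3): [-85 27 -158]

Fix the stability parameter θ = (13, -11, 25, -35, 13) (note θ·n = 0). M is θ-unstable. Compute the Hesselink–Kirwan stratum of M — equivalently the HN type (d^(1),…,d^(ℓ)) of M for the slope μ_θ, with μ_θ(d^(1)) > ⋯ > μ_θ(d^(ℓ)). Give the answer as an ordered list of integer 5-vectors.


Via rank(M_{q-1}∘⋯∘M_p): M ≅ I[1,1], I[1,4], I[1,5], I[3,4].
μ_θ-semistable layers: μ^(1)=13; μ^(2)=-2; μ^(3)=-5

((1, 0, 0, 0, 1); (2, 2, 2, 2, 0); (0, 0, 1, 1, 0))


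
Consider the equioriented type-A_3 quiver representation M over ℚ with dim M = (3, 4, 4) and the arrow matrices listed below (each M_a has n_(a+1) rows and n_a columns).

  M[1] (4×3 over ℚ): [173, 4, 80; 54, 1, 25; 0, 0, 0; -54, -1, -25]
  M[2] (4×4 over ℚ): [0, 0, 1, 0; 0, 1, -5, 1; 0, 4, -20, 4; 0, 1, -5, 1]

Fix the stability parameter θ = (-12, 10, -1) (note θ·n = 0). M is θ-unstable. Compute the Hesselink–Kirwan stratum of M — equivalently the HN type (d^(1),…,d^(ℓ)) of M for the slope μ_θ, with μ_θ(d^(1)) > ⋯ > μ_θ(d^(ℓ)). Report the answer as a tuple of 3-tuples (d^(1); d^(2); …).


Interval decomposition of M: I[1,1], I[1,2]^2, I[2,3]^2, I[3,3]^2.
HN type (ℓ=4): μ^(1)=10; μ^(2)=9/2; μ^(3)=-1; μ^(4)=-12

((0, 2, 0); (0, 2, 2); (0, 0, 2); (3, 0, 0))


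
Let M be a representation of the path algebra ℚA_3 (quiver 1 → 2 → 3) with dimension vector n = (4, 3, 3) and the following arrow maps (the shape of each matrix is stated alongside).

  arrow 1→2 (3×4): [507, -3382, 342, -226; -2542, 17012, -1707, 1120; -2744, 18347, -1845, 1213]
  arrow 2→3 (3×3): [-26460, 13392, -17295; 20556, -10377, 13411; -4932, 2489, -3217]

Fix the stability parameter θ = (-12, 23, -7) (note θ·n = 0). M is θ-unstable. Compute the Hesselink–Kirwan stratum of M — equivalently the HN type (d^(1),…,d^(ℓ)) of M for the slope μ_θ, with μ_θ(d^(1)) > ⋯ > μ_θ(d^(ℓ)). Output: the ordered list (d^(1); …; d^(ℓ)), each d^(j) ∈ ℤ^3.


Via rank(M_{q-1}∘⋯∘M_p): M ≅ I[1,1], I[1,2], I[1,3]^2, I[3,3].
μ_θ-semistable layers: μ^(1)=23; μ^(2)=8; μ^(3)=-7; μ^(4)=-12

((0, 1, 0); (0, 2, 2); (0, 0, 1); (4, 0, 0))
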